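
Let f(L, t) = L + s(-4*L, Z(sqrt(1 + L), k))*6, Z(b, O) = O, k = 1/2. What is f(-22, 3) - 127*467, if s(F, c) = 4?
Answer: -59307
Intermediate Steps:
k = 1/2 (k = 1*(1/2) = 1/2 ≈ 0.50000)
f(L, t) = 24 + L (f(L, t) = L + 4*6 = L + 24 = 24 + L)
f(-22, 3) - 127*467 = (24 - 22) - 127*467 = 2 - 59309 = -59307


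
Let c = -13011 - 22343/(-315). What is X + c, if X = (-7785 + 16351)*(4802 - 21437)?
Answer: -44890130272/315 ≈ -1.4251e+8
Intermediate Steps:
c = -4076122/315 (c = -13011 - 22343*(-1)/315 = -13011 - 1*(-22343/315) = -13011 + 22343/315 = -4076122/315 ≈ -12940.)
X = -142495410 (X = 8566*(-16635) = -142495410)
X + c = -142495410 - 4076122/315 = -44890130272/315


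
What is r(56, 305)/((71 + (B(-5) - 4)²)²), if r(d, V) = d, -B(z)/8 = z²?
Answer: 56/1737805969 ≈ 3.2225e-8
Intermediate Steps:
B(z) = -8*z²
r(56, 305)/((71 + (B(-5) - 4)²)²) = 56/((71 + (-8*(-5)² - 4)²)²) = 56/((71 + (-8*25 - 4)²)²) = 56/((71 + (-200 - 4)²)²) = 56/((71 + (-204)²)²) = 56/((71 + 41616)²) = 56/(41687²) = 56/1737805969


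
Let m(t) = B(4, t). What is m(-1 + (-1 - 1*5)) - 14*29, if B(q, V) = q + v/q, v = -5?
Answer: -1613/4 ≈ -403.25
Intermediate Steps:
B(q, V) = q - 5/q
m(t) = 11/4 (m(t) = 4 - 5/4 = 11/4)
m(-1 + (-1 - 1*5)) - 14*29 = 11/4 - 14*29 = 11/4 - 406 = -1613/4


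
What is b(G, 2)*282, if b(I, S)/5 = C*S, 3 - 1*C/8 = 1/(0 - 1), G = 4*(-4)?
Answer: 90240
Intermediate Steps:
G = -16
C = 32 (C = 24 - 8/(0 - 1) = 24 - 8/(-1) = 24 - 8*(-1) = 24 + 8 = 32)
b(I, S) = 160*S (b(I, S) = 5*(32*S) = 160*S)
b(G, 2)*282 = (160*2)*282 = 320*282 = 90240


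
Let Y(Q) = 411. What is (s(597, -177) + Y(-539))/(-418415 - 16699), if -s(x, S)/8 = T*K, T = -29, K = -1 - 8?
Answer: 559/145038 ≈ 0.0038542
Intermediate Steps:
K = -9
s(x, S) = -2088 (s(x, S) = -(-232)*(-9) = -8*261 = -2088)
(s(597, -177) + Y(-539))/(-418415 - 16699) = (-2088 + 411)/(-418415 - 16699) = -1677/(-435114) = -1677*(-1/435114) = 559/145038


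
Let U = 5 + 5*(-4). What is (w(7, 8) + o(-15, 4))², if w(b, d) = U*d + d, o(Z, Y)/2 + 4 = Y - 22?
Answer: 24336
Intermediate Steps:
U = -15 (U = 5 - 20 = -15)
o(Z, Y) = -52 + 2*Y (o(Z, Y) = -8 + 2*(Y - 22) = -8 + 2*(-22 + Y) = -8 + (-44 + 2*Y) = -52 + 2*Y)
w(b, d) = -14*d (w(b, d) = -15*d + d = -14*d)
(w(7, 8) + o(-15, 4))² = (-14*8 + (-52 + 2*4))² = (-112 + (-52 + 8))² = (-112 - 44)² = (-156)² = 24336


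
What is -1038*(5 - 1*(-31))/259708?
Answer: -9342/64927 ≈ -0.14388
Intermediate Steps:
-1038*(5 - 1*(-31))/259708 = -1038*(5 + 31)*(1/259708) = -1038*36*(1/259708) = -37368*1/259708 = -9342/64927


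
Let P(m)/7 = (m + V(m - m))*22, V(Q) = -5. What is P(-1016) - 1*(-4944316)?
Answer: 4787082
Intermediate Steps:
P(m) = -770 + 154*m (P(m) = 7*((m - 5)*22) = 7*((-5 + m)*22) = 7*(-110 + 22*m) = -770 + 154*m)
P(-1016) - 1*(-4944316) = (-770 + 154*(-1016)) - 1*(-4944316) = (-770 - 156464) + 4944316 = -157234 + 4944316 = 4787082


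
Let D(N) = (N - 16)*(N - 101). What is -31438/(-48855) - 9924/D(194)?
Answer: 5931272/134790945 ≈ 0.044003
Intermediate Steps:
D(N) = (-101 + N)*(-16 + N) (D(N) = (-16 + N)*(-101 + N) = (-101 + N)*(-16 + N))
-31438/(-48855) - 9924/D(194) = -31438/(-48855) - 9924/(1616 + 194**2 - 117*194) = -31438*(-1/48855) - 9924/(1616 + 37636 - 22698) = 31438/48855 - 9924/16554 = 31438/48855 - 9924*1/16554 = 31438/48855 - 1654/2759 = 5931272/134790945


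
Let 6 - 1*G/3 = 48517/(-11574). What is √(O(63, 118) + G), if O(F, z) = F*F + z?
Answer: √61286671806/3858 ≈ 64.168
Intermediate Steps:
O(F, z) = z + F² (O(F, z) = F² + z = z + F²)
G = 117961/3858 (G = 18 - 145551/(-11574) = 18 - 145551*(-1)/11574 = 18 - 3*(-48517/11574) = 18 + 48517/3858 = 117961/3858 ≈ 30.576)
√(O(63, 118) + G) = √((118 + 63²) + 117961/3858) = √((118 + 3969) + 117961/3858) = √(4087 + 117961/3858) = √(15885607/3858) = √61286671806/3858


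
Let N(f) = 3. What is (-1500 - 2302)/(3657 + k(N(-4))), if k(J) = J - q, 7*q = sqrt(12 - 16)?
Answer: -170462670/164096101 - 13307*I/164096101 ≈ -1.0388 - 8.1093e-5*I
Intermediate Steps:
q = 2*I/7 (q = sqrt(12 - 16)/7 = sqrt(-4)/7 = (2*I)/7 = 2*I/7 ≈ 0.28571*I)
k(J) = J - 2*I/7
(-1500 - 2302)/(3657 + k(N(-4))) = (-1500 - 2302)/(3657 + (3 - 2*I/7)) = -3802*49*(3660 + 2*I/7)/656384404 = -93149*(3660 + 2*I/7)/328192202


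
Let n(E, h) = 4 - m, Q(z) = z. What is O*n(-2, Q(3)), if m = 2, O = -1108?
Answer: -2216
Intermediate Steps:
n(E, h) = 2 (n(E, h) = 4 - 1*2 = 4 - 2 = 2)
O*n(-2, Q(3)) = -1108*2 = -2216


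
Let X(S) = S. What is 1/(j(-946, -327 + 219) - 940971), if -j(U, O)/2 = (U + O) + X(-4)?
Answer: -1/938855 ≈ -1.0651e-6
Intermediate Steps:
j(U, O) = 8 - 2*O - 2*U (j(U, O) = -2*((U + O) - 4) = -2*((O + U) - 4) = -2*(-4 + O + U) = 8 - 2*O - 2*U)
1/(j(-946, -327 + 219) - 940971) = 1/((8 - 2*(-327 + 219) - 2*(-946)) - 940971) = 1/((8 - 2*(-108) + 1892) - 940971) = 1/((8 + 216 + 1892) - 940971) = 1/(2116 - 940971) = 1/(-938855) = -1/938855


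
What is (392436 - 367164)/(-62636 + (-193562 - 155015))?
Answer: -8424/137071 ≈ -0.061457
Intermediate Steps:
(392436 - 367164)/(-62636 + (-193562 - 155015)) = 25272/(-62636 - 348577) = 25272/(-411213) = 25272*(-1/411213) = -8424/137071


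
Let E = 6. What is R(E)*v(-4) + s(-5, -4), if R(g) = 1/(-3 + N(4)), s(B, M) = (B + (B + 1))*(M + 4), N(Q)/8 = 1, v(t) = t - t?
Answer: 0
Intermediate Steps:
v(t) = 0
N(Q) = 8 (N(Q) = 8*1 = 8)
s(B, M) = (1 + 2*B)*(4 + M) (s(B, M) = (B + (1 + B))*(4 + M) = (1 + 2*B)*(4 + M))
R(g) = 1/5 (R(g) = 1/(-3 + 8) = 1/5)
R(E)*v(-4) + s(-5, -4) = (1/5)*0 + (4 - 4 + 8*(-5) + 2*(-5)*(-4)) = 0 + (4 - 4 - 40 + 40) = 0 + 0 = 0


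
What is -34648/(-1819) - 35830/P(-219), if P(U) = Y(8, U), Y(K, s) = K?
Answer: -32448793/7276 ≈ -4459.7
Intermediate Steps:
P(U) = 8
-34648/(-1819) - 35830/P(-219) = -34648/(-1819) - 35830/8 = -34648*(-1/1819) - 35830*⅛ = 34648/1819 - 17915/4 = -32448793/7276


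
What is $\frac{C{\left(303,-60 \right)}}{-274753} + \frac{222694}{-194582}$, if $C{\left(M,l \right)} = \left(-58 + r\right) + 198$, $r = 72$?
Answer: $- \frac{30613547983}{26730994123} \approx -1.1452$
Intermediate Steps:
$C{\left(M,l \right)} = 212$ ($C{\left(M,l \right)} = \left(-58 + 72\right) + 198 = 14 + 198 = 212$)
$\frac{C{\left(303,-60 \right)}}{-274753} + \frac{222694}{-194582} = \frac{212}{-274753} + \frac{222694}{-194582} = 212 \left(- \frac{1}{274753}\right) + 222694 \left(- \frac{1}{194582}\right) = - \frac{212}{274753} - \frac{111347}{97291} = - \frac{30613547983}{26730994123}$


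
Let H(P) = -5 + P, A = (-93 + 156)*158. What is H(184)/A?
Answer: 179/9954 ≈ 0.017983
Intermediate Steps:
A = 9954 (A = 63*158 = 9954)
H(184)/A = (-5 + 184)/9954 = 179*(1/9954) = 179/9954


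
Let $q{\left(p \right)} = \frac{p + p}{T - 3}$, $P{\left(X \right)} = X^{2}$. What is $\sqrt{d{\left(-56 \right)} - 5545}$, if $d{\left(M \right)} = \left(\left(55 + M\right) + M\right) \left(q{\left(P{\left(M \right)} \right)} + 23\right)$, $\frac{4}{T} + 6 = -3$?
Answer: $\frac{50 \sqrt{37262}}{31} \approx 311.34$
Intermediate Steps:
$T = - \frac{4}{9}$ ($T = \frac{4}{-6 - 3} = \frac{4}{-9} = 4 \left(- \frac{1}{9}\right) = - \frac{4}{9} \approx -0.44444$)
$q{\left(p \right)} = - \frac{18 p}{31}$ ($q{\left(p \right)} = \frac{p + p}{- \frac{4}{9} - 3} = \frac{2 p}{- \frac{31}{9}} = 2 p \left(- \frac{9}{31}\right) = - \frac{18 p}{31}$)
$d{\left(M \right)} = \left(23 - \frac{18 M^{2}}{31}\right) \left(55 + 2 M\right)$ ($d{\left(M \right)} = \left(\left(55 + M\right) + M\right) \left(- \frac{18 M^{2}}{31} + 23\right) = \left(55 + 2 M\right) \left(23 - \frac{18 M^{2}}{31}\right) = \left(23 - \frac{18 M^{2}}{31}\right) \left(55 + 2 M\right)$)
$\sqrt{d{\left(-56 \right)} - 5545} = \sqrt{\left(1265 + 46 \left(-56\right) - \frac{990 \left(-56\right)^{2}}{31} - \frac{36 \left(-56\right)^{3}}{31}\right) - 5545} = \sqrt{\left(1265 - 2576 - \frac{3104640}{31} - - \frac{6322176}{31}\right) - 5545} = \sqrt{\left(1265 - 2576 - \frac{3104640}{31} + \frac{6322176}{31}\right) - 5545} = \sqrt{\frac{3176895}{31} - 5545} = \sqrt{\frac{3005000}{31}} = \frac{50 \sqrt{37262}}{31}$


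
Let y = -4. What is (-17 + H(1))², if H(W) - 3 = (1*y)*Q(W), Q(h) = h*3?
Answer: 676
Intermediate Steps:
Q(h) = 3*h
H(W) = 3 - 12*W (H(W) = 3 + (1*(-4))*(3*W) = 3 - 12*W)
(-17 + H(1))² = (-17 + (3 - 12*1))² = (-17 + (3 - 12))² = (-17 - 9)² = (-26)² = 676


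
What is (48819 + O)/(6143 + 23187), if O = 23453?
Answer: 36136/14665 ≈ 2.4641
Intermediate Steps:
(48819 + O)/(6143 + 23187) = (48819 + 23453)/(6143 + 23187) = 72272/29330 = 72272*(1/29330) = 36136/14665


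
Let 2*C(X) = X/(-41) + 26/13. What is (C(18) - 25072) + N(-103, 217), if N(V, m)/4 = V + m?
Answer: -1009224/41 ≈ -24615.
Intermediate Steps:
C(X) = 1 - X/82 (C(X) = (X/(-41) + 26/13)/2 = (X*(-1/41) + 26*(1/13))/2 = (-X/41 + 2)/2 = (2 - X/41)/2 = 1 - X/82)
N(V, m) = 4*V + 4*m (N(V, m) = 4*(V + m) = 4*V + 4*m)
(C(18) - 25072) + N(-103, 217) = ((1 - 1/82*18) - 25072) + (4*(-103) + 4*217) = ((1 - 9/41) - 25072) + (-412 + 868) = (32/41 - 25072) + 456 = -1027920/41 + 456 = -1009224/41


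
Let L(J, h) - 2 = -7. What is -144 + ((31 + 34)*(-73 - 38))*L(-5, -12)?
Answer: 35931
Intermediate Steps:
L(J, h) = -5 (L(J, h) = 2 - 7 = -5)
-144 + ((31 + 34)*(-73 - 38))*L(-5, -12) = -144 + ((31 + 34)*(-73 - 38))*(-5) = -144 + (65*(-111))*(-5) = -144 - 7215*(-5) = -144 + 36075 = 35931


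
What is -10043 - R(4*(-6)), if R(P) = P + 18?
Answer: -10037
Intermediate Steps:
R(P) = 18 + P
-10043 - R(4*(-6)) = -10043 - (18 + 4*(-6)) = -10043 - (18 - 24) = -10043 - 1*(-6) = -10043 + 6 = -10037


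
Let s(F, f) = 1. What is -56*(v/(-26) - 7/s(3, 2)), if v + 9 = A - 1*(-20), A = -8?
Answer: 5180/13 ≈ 398.46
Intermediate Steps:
v = 3 (v = -9 + (-8 - 1*(-20)) = -9 + (-8 + 20) = -9 + 12 = 3)
-56*(v/(-26) - 7/s(3, 2)) = -56*(3/(-26) - 7/1) = -56*(3*(-1/26) - 7*1) = -56*(-3/26 - 7) = -56*(-185/26) = 5180/13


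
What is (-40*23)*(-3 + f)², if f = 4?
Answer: -920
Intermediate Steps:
(-40*23)*(-3 + f)² = (-40*23)*(-3 + 4)² = -920*1² = -920*1 = -920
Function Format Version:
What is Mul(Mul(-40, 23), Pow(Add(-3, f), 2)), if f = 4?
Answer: -920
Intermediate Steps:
Mul(Mul(-40, 23), Pow(Add(-3, f), 2)) = Mul(Mul(-40, 23), Pow(Add(-3, 4), 2)) = Mul(-920, Pow(1, 2)) = Mul(-920, 1) = -920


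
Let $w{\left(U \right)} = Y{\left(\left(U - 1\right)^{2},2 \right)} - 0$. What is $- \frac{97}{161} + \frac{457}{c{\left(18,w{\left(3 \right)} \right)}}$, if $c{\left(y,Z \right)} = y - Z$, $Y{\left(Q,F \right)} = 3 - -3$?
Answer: $\frac{72413}{1932} \approx 37.481$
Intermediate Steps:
$Y{\left(Q,F \right)} = 6$ ($Y{\left(Q,F \right)} = 3 + 3 = 6$)
$w{\left(U \right)} = 6$ ($w{\left(U \right)} = 6 - 0 = 6 + 0 = 6$)
$- \frac{97}{161} + \frac{457}{c{\left(18,w{\left(3 \right)} \right)}} = - \frac{97}{161} + \frac{457}{18 - 6} = \left(-97\right) \frac{1}{161} + \frac{457}{18 - 6} = - \frac{97}{161} + \frac{457}{12} = \frac{72413}{1932}$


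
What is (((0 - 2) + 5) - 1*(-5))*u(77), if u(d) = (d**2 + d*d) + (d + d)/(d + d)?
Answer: 94872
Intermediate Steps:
u(d) = 1 + 2*d**2 (u(d) = (d**2 + d**2) + (2*d)/((2*d)) = 2*d**2 + (2*d)*(1/(2*d)) = 2*d**2 + 1 = 1 + 2*d**2)
(((0 - 2) + 5) - 1*(-5))*u(77) = (((0 - 2) + 5) - 1*(-5))*(1 + 2*77**2) = ((-2 + 5) + 5)*(1 + 2*5929) = (3 + 5)*(1 + 11858) = 8*11859 = 94872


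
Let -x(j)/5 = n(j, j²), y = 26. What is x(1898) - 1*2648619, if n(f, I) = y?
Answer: -2648749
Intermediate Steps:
n(f, I) = 26
x(j) = -130 (x(j) = -5*26 = -130)
x(1898) - 1*2648619 = -130 - 1*2648619 = -130 - 2648619 = -2648749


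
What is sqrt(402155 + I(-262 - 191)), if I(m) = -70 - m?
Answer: sqrt(402538) ≈ 634.46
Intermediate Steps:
sqrt(402155 + I(-262 - 191)) = sqrt(402155 + (-70 - (-262 - 191))) = sqrt(402155 + (-70 - 1*(-453))) = sqrt(402155 + (-70 + 453)) = sqrt(402155 + 383) = sqrt(402538)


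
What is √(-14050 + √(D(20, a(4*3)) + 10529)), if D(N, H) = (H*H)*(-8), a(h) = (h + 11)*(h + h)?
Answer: √(-14050 + I*√2427103) ≈ 6.5616 + 118.71*I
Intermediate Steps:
a(h) = 2*h*(11 + h) (a(h) = (11 + h)*(2*h) = 2*h*(11 + h))
D(N, H) = -8*H² (D(N, H) = H²*(-8) = -8*H²)
√(-14050 + √(D(20, a(4*3)) + 10529)) = √(-14050 + √(-8*576*(11 + 4*3)² + 10529)) = √(-14050 + √(-8*576*(11 + 12)² + 10529)) = √(-14050 + √(-8*(2*12*23)² + 10529)) = √(-14050 + √(-8*552² + 10529)) = √(-14050 + √(-8*304704 + 10529)) = √(-14050 + √(-2437632 + 10529)) = √(-14050 + √(-2427103)) = √(-14050 + I*√2427103)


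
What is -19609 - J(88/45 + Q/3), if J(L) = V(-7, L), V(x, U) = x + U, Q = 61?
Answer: -883093/45 ≈ -19624.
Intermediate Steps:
V(x, U) = U + x
J(L) = -7 + L (J(L) = L - 7 = -7 + L)
-19609 - J(88/45 + Q/3) = -19609 - (-7 + (88/45 + 61/3)) = -19609 - (-7 + 1003/45) = -19609 - 1*688/45 = -19609 - 688/45 = -883093/45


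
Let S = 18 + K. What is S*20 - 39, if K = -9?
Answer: 141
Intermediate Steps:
S = 9 (S = 18 - 9 = 9)
S*20 - 39 = 9*20 - 39 = 180 - 39 = 141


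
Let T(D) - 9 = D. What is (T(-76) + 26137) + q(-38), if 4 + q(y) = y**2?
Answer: 27510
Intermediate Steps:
T(D) = 9 + D
q(y) = -4 + y**2
(T(-76) + 26137) + q(-38) = ((9 - 76) + 26137) + (-4 + (-38)**2) = (-67 + 26137) + (-4 + 1444) = 26070 + 1440 = 27510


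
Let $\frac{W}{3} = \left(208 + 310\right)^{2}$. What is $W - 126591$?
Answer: $678381$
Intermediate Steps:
$W = 804972$ ($W = 3 \left(208 + 310\right)^{2} = 3 \cdot 518^{2} = 3 \cdot 268324 = 804972$)
$W - 126591 = 804972 - 126591 = 678381$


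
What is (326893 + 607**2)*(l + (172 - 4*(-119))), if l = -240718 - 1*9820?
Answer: -173759012380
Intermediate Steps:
l = -250538 (l = -240718 - 9820 = -250538)
(326893 + 607**2)*(l + (172 - 4*(-119))) = (326893 + 607**2)*(-250538 + (172 - 4*(-119))) = (326893 + 368449)*(-250538 + (172 + 476)) = 695342*(-250538 + 648) = 695342*(-249890) = -173759012380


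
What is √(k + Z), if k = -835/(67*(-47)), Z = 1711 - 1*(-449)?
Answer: 5*√856864943/3149 ≈ 46.479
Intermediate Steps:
Z = 2160 (Z = 1711 + 449 = 2160)
k = 835/3149 (k = -835/(-3149) = -835*(-1/3149) = 835/3149 ≈ 0.26516)
√(k + Z) = √(835/3149 + 2160) = √(6802675/3149) = 5*√856864943/3149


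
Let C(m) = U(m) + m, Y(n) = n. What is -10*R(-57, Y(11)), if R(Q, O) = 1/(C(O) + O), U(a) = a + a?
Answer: -5/22 ≈ -0.22727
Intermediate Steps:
U(a) = 2*a
C(m) = 3*m (C(m) = 2*m + m = 3*m)
R(Q, O) = 1/(4*O) (R(Q, O) = 1/(3*O + O) = 1/(4*O))
-10*R(-57, Y(11)) = -5/(2*11) = -10*1/44 = -5/22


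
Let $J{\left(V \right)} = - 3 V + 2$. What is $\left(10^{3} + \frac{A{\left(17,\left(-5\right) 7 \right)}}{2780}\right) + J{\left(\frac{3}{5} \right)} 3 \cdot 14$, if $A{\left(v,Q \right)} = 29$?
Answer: $\frac{2803381}{2780} \approx 1008.4$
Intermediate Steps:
$J{\left(V \right)} = 2 - 3 V$
$\left(10^{3} + \frac{A{\left(17,\left(-5\right) 7 \right)}}{2780}\right) + J{\left(\frac{3}{5} \right)} 3 \cdot 14 = \left(10^{3} + \frac{29}{2780}\right) + \left(2 - 3 \cdot \frac{3}{5}\right) 3 \cdot 14 = \left(1000 + 29 \cdot \frac{1}{2780}\right) + \left(2 - 3 \cdot 3 \cdot \frac{1}{5}\right) 3 \cdot 14 = \left(1000 + \frac{29}{2780}\right) + \left(2 - \frac{9}{5}\right) 3 \cdot 14 = \frac{2780029}{2780} + \left(2 - \frac{9}{5}\right) 3 \cdot 14 = \frac{2780029}{2780} + \frac{1}{5} \cdot 3 \cdot 14 = \frac{2780029}{2780} + \frac{3}{5} \cdot 14 = \frac{2780029}{2780} + \frac{42}{5} = \frac{2803381}{2780}$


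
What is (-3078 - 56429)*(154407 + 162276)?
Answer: -18844855281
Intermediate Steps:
(-3078 - 56429)*(154407 + 162276) = -59507*316683 = -18844855281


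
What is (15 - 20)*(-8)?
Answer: 40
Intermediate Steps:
(15 - 20)*(-8) = -5*(-8) = 40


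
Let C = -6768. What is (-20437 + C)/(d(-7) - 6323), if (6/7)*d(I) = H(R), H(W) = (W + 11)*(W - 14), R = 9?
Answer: 81615/19319 ≈ 4.2246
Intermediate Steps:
H(W) = (-14 + W)*(11 + W) (H(W) = (11 + W)*(-14 + W) = (-14 + W)*(11 + W))
d(I) = -350/3 (d(I) = 7*(-154 + 9² - 3*9)/6 = 7*(-154 + 81 - 27)/6 = (7/6)*(-100) = -350/3)
(-20437 + C)/(d(-7) - 6323) = (-20437 - 6768)/(-350/3 - 6323) = -27205/(-19319/3) = -27205*(-3/19319) = 81615/19319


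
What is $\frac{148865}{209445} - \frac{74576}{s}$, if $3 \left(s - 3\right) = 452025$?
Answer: $\frac{227037005}{1051958457} \approx 0.21582$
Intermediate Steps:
$s = 150678$ ($s = 3 + \frac{1}{3} \cdot 452025 = 3 + 150675 = 150678$)
$\frac{148865}{209445} - \frac{74576}{s} = \frac{148865}{209445} - \frac{74576}{150678} = 148865 \cdot \frac{1}{209445} - \frac{37288}{75339} = \frac{29773}{41889} - \frac{37288}{75339} = \frac{227037005}{1051958457}$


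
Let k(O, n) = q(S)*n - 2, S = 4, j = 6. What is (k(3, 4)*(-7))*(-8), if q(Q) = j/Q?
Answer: 224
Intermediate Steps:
q(Q) = 6/Q
k(O, n) = -2 + 3*n/2 (k(O, n) = (6/4)*n - 2 = (6*(1/4))*n - 2 = 3*n/2 - 2 = -2 + 3*n/2)
(k(3, 4)*(-7))*(-8) = ((-2 + (3/2)*4)*(-7))*(-8) = ((-2 + 6)*(-7))*(-8) = (4*(-7))*(-8) = -28*(-8) = 224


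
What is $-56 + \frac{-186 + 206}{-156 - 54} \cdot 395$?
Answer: $- \frac{1966}{21} \approx -93.619$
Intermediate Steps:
$-56 + \frac{-186 + 206}{-156 - 54} \cdot 395 = -56 + \frac{20}{-210} \cdot 395 = -56 + 20 \left(- \frac{1}{210}\right) 395 = -56 - \frac{790}{21} = - \frac{1966}{21}$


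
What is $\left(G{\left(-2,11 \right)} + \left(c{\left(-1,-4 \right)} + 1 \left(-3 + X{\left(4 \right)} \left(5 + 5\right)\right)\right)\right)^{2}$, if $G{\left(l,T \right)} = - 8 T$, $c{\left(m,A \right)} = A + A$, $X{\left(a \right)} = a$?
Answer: $3481$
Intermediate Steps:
$c{\left(m,A \right)} = 2 A$
$\left(G{\left(-2,11 \right)} + \left(c{\left(-1,-4 \right)} + 1 \left(-3 + X{\left(4 \right)} \left(5 + 5\right)\right)\right)\right)^{2} = \left(\left(-8\right) 11 + \left(2 \left(-4\right) + 1 \left(-3 + 4 \left(5 + 5\right)\right)\right)\right)^{2} = \left(-88 - \left(8 - \left(-3 + 4 \cdot 10\right)\right)\right)^{2} = \left(-88 - \left(8 - \left(-3 + 40\right)\right)\right)^{2} = \left(-88 + \left(-8 + 1 \cdot 37\right)\right)^{2} = \left(-88 + \left(-8 + 37\right)\right)^{2} = \left(-88 + 29\right)^{2} = \left(-59\right)^{2} = 3481$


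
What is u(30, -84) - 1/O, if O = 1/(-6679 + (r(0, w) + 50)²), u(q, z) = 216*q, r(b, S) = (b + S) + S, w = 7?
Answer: 9063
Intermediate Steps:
r(b, S) = b + 2*S (r(b, S) = (S + b) + S = b + 2*S)
O = -1/2583 (O = 1/(-6679 + ((0 + 2*7) + 50)²) = 1/(-6679 + ((0 + 14) + 50)²) = 1/(-6679 + (14 + 50)²) = 1/(-6679 + 64²) = 1/(-6679 + 4096) = 1/(-2583) = -1/2583 ≈ -0.00038715)
u(30, -84) - 1/O = 216*30 - 1/(-1/2583) = 6480 - 1*(-2583) = 6480 + 2583 = 9063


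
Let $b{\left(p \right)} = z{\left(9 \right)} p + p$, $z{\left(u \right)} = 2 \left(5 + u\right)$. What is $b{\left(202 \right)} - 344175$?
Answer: $-338317$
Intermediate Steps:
$z{\left(u \right)} = 10 + 2 u$
$b{\left(p \right)} = 29 p$ ($b{\left(p \right)} = \left(10 + 2 \cdot 9\right) p + p = \left(10 + 18\right) p + p = 28 p + p = 29 p$)
$b{\left(202 \right)} - 344175 = 29 \cdot 202 - 344175 = 5858 - 344175 = -338317$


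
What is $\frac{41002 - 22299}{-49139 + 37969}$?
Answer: $- \frac{18703}{11170} \approx -1.6744$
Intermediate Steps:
$\frac{41002 - 22299}{-49139 + 37969} = \frac{18703}{-11170} = 18703 \left(- \frac{1}{11170}\right) = - \frac{18703}{11170}$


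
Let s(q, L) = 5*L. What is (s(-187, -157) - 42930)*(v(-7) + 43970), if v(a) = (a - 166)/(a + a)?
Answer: -3845377485/2 ≈ -1.9227e+9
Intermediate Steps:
v(a) = (-166 + a)/(2*a) (v(a) = (-166 + a)/((2*a)) = (-166 + a)*(1/(2*a)) = (-166 + a)/(2*a))
(s(-187, -157) - 42930)*(v(-7) + 43970) = (5*(-157) - 42930)*((½)*(-166 - 7)/(-7) + 43970) = (-785 - 42930)*((½)*(-⅐)*(-173) + 43970) = -43715*(173/14 + 43970) = -43715*615753/14 = -3845377485/2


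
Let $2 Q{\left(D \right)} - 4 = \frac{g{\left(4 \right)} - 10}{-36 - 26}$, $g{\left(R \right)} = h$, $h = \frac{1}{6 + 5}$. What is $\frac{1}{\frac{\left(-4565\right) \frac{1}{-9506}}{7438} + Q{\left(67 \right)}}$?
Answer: $\frac{6027654787}{12537380831} \approx 0.48077$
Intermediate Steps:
$h = \frac{1}{11} \approx 0.090909$
$g{\left(R \right)} = \frac{1}{11}$
$Q{\left(D \right)} = \frac{2837}{1364}$ ($Q{\left(D \right)} = 2 + \frac{\left(\frac{1}{11} - 10\right) \frac{1}{-36 - 26}}{2} = 2 + \frac{\left(- \frac{109}{11}\right) \frac{1}{-62}}{2} = 2 + \frac{\left(- \frac{109}{11}\right) \left(- \frac{1}{62}\right)}{2} = 2 + \frac{1}{2} \cdot \frac{109}{682} = 2 + \frac{109}{1364} = \frac{2837}{1364}$)
$\frac{1}{\frac{\left(-4565\right) \frac{1}{-9506}}{7438} + Q{\left(67 \right)}} = \frac{1}{\frac{\left(-4565\right) \frac{1}{-9506}}{7438} + \frac{2837}{1364}} = \frac{1}{\left(-4565\right) \left(- \frac{1}{9506}\right) \frac{1}{7438} + \frac{2837}{1364}} = \frac{1}{\frac{4565}{9506} \cdot \frac{1}{7438} + \frac{2837}{1364}} = \frac{1}{\frac{4565}{70705628} + \frac{2837}{1364}} = \frac{1}{\frac{12537380831}{6027654787}} = \frac{6027654787}{12537380831}$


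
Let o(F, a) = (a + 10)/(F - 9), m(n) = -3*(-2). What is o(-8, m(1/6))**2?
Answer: 256/289 ≈ 0.88581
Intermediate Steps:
m(n) = 6
o(F, a) = (10 + a)/(-9 + F)
o(-8, m(1/6))**2 = ((10 + 6)/(-9 - 8))**2 = (16/(-17))**2 = (-1/17*16)**2 = (-16/17)**2 = 256/289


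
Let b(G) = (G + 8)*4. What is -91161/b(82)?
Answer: -10129/40 ≈ -253.23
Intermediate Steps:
b(G) = 32 + 4*G (b(G) = (8 + G)*4 = 32 + 4*G)
-91161/b(82) = -91161/(32 + 4*82) = -91161/(32 + 328) = -91161/360 = -91161*1/360 = -10129/40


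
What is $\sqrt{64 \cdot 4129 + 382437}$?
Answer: $\sqrt{646693} \approx 804.17$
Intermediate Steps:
$\sqrt{64 \cdot 4129 + 382437} = \sqrt{264256 + 382437} = \sqrt{646693}$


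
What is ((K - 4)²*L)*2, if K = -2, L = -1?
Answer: -72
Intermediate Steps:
((K - 4)²*L)*2 = ((-2 - 4)²*(-1))*2 = ((-6)²*(-1))*2 = (36*(-1))*2 = -36*2 = -72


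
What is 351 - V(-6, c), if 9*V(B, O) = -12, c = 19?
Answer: 1057/3 ≈ 352.33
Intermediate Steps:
V(B, O) = -4/3 (V(B, O) = (⅑)*(-12) = -4/3)
351 - V(-6, c) = 351 - 1*(-4/3) = 351 + 4/3 = 1057/3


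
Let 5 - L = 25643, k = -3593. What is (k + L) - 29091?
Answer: -58322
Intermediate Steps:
L = -25638 (L = 5 - 1*25643 = 5 - 25643 = -25638)
(k + L) - 29091 = (-3593 - 25638) - 29091 = -29231 - 29091 = -58322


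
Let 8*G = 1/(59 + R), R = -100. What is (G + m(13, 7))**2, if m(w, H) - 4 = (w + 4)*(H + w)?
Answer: 12730834561/107584 ≈ 1.1833e+5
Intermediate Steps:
m(w, H) = 4 + (4 + w)*(H + w) (m(w, H) = 4 + (w + 4)*(H + w) = 4 + (4 + w)*(H + w))
G = -1/328 (G = 1/(8*(59 - 100)) = (1/8)/(-41) = (1/8)*(-1/41) = -1/328 ≈ -0.0030488)
(G + m(13, 7))**2 = (-1/328 + (4 + 13**2 + 4*7 + 4*13 + 7*13))**2 = (-1/328 + (4 + 169 + 28 + 52 + 91))**2 = (-1/328 + 344)**2 = (112831/328)**2 = 12730834561/107584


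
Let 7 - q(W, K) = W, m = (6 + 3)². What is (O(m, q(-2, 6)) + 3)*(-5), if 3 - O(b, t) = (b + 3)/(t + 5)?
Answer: 0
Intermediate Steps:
m = 81 (m = 9² = 81)
q(W, K) = 7 - W
O(b, t) = 3 - (3 + b)/(5 + t) (O(b, t) = 3 - (b + 3)/(t + 5) = 3 - (3 + b)/(5 + t))
(O(m, q(-2, 6)) + 3)*(-5) = ((12 - 1*81 + 3*(7 - 1*(-2)))/(5 + (7 - 1*(-2))) + 3)*(-5) = ((12 - 81 + 3*(7 + 2))/(5 + (7 + 2)) + 3)*(-5) = ((12 - 81 + 3*9)/(5 + 9) + 3)*(-5) = ((12 - 81 + 27)/14 + 3)*(-5) = ((1/14)*(-42) + 3)*(-5) = (-3 + 3)*(-5) = 0*(-5) = 0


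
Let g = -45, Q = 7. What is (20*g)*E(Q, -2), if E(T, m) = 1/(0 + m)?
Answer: 450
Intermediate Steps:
E(T, m) = 1/m
(20*g)*E(Q, -2) = (20*(-45))/(-2) = -900*(-1/2) = 450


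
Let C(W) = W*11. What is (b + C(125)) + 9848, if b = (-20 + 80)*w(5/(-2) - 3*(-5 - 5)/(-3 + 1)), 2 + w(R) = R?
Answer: 10053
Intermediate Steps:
C(W) = 11*W
w(R) = -2 + R
b = -1170 (b = (-20 + 80)*(-2 + (5/(-2) - 3*(-5 - 5)/(-3 + 1))) = 60*(-2 + (5*(-1/2) - 3/((-2/(-10))))) = 60*(-2 + (-5/2 - 3/((-2*(-1/10))))) = 60*(-2 + (-5/2 - 3/1/5)) = 60*(-2 + (-5/2 - 3*5)) = 60*(-2 + (-5/2 - 15)) = 60*(-2 - 35/2) = 60*(-39/2) = -1170)
(b + C(125)) + 9848 = (-1170 + 11*125) + 9848 = (-1170 + 1375) + 9848 = 205 + 9848 = 10053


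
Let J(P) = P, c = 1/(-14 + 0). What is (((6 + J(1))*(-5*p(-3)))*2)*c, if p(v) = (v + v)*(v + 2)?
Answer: 30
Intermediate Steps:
c = -1/14 (c = 1/(-14) = -1/14 ≈ -0.071429)
p(v) = 2*v*(2 + v) (p(v) = (2*v)*(2 + v) = 2*v*(2 + v))
(((6 + J(1))*(-5*p(-3)))*2)*c = (((6 + 1)*(-10*(-3)*(2 - 3)))*2)*(-1/14) = ((7*(-10*(-3)*(-1)))*2)*(-1/14) = ((7*(-5*6))*2)*(-1/14) = ((7*(-30))*2)*(-1/14) = -210*2*(-1/14) = -420*(-1/14) = 30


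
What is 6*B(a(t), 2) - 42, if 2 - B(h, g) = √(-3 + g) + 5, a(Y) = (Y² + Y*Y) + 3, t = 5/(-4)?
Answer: -60 - 6*I ≈ -60.0 - 6.0*I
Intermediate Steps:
t = -5/4 (t = 5*(-¼) = -5/4 ≈ -1.2500)
a(Y) = 3 + 2*Y² (a(Y) = (Y² + Y²) + 3 = 2*Y² + 3 = 3 + 2*Y²)
B(h, g) = -3 - √(-3 + g) (B(h, g) = 2 - (√(-3 + g) + 5) = 2 - (5 + √(-3 + g)) = 2 + (-5 - √(-3 + g)) = -3 - √(-3 + g))
6*B(a(t), 2) - 42 = 6*(-3 - √(-3 + 2)) - 42 = 6*(-3 - √(-1)) - 42 = 6*(-3 - I) - 42 = (-18 - 6*I) - 42 = -60 - 6*I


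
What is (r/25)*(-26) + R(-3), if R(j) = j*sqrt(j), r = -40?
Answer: 208/5 - 3*I*sqrt(3) ≈ 41.6 - 5.1962*I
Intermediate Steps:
R(j) = j**(3/2)
(r/25)*(-26) + R(-3) = -40/25*(-26) + (-3)**(3/2) = -40*1/25*(-26) - 3*I*sqrt(3) = -8/5*(-26) - 3*I*sqrt(3) = 208/5 - 3*I*sqrt(3)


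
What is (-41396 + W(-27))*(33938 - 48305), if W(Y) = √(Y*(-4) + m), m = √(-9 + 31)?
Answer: 594736332 - 14367*√(108 + √22) ≈ 5.9458e+8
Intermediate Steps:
m = √22 ≈ 4.6904
W(Y) = √(√22 - 4*Y) (W(Y) = √(Y*(-4) + √22) = √(-4*Y + √22) = √(√22 - 4*Y))
(-41396 + W(-27))*(33938 - 48305) = (-41396 + √(√22 - 4*(-27)))*(33938 - 48305) = (-41396 + √(√22 + 108))*(-14367) = (-41396 + √(108 + √22))*(-14367) = 594736332 - 14367*√(108 + √22)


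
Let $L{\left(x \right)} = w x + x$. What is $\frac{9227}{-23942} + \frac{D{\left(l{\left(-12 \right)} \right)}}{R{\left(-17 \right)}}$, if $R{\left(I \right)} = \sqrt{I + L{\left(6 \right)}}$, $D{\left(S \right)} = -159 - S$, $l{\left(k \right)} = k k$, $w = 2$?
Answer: $- \frac{7263653}{23942} \approx -303.39$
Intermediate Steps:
$l{\left(k \right)} = k^{2}$
$L{\left(x \right)} = 3 x$ ($L{\left(x \right)} = 2 x + x = 3 x$)
$R{\left(I \right)} = \sqrt{18 + I}$ ($R{\left(I \right)} = \sqrt{I + 3 \cdot 6} = \sqrt{I + 18} = \sqrt{18 + I}$)
$\frac{9227}{-23942} + \frac{D{\left(l{\left(-12 \right)} \right)}}{R{\left(-17 \right)}} = \frac{9227}{-23942} + \frac{-159 - \left(-12\right)^{2}}{\sqrt{18 - 17}} = 9227 \left(- \frac{1}{23942}\right) + \frac{-159 - 144}{\sqrt{1}} = - \frac{9227}{23942} + \frac{-159 - 144}{1} = - \frac{9227}{23942} - 303 = - \frac{7263653}{23942}$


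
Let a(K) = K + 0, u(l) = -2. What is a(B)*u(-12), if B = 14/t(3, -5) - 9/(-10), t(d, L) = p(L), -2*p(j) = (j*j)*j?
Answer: -281/125 ≈ -2.2480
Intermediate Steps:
p(j) = -j³/2 (p(j) = -j*j*j/2 = -j²*j/2 = -j³/2)
t(d, L) = -L³/2
B = 281/250 (B = 14/((-½*(-5)³)) - 9/(-10) = 14/((-½*(-125))) - 9*(-⅒) = 14/(125/2) + 9/10 = 14*(2/125) + 9/10 = 28/125 + 9/10 = 281/250 ≈ 1.1240)
a(K) = K
a(B)*u(-12) = (281/250)*(-2) = -281/125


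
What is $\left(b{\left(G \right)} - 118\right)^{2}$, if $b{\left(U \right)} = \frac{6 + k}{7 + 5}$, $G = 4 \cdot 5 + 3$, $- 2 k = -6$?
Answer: $\frac{219961}{16} \approx 13748.0$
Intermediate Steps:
$k = 3$ ($k = \left(- \frac{1}{2}\right) \left(-6\right) = 3$)
$G = 23$ ($G = 20 + 3 = 23$)
$b{\left(U \right)} = \frac{3}{4}$ ($b{\left(U \right)} = \frac{6 + 3}{7 + 5} = \frac{9}{12} = 9 \cdot \frac{1}{12} = \frac{3}{4}$)
$\left(b{\left(G \right)} - 118\right)^{2} = \left(\frac{3}{4} - 118\right)^{2} = \left(- \frac{469}{4}\right)^{2} = \frac{219961}{16}$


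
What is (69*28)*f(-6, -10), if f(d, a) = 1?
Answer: 1932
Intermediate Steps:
(69*28)*f(-6, -10) = (69*28)*1 = 1932*1 = 1932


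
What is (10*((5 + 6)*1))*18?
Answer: 1980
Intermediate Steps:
(10*((5 + 6)*1))*18 = (10*(11*1))*18 = (10*11)*18 = 110*18 = 1980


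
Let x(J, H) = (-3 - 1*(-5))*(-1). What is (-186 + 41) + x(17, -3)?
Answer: -147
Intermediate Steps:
x(J, H) = -2 (x(J, H) = (-3 + 5)*(-1) = 2*(-1) = -2)
(-186 + 41) + x(17, -3) = (-186 + 41) - 2 = -145 - 2 = -147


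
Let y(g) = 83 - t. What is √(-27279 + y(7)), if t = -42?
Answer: I*√27154 ≈ 164.78*I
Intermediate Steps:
y(g) = 125 (y(g) = 83 - 1*(-42) = 83 + 42 = 125)
√(-27279 + y(7)) = √(-27279 + 125) = √(-27154) = I*√27154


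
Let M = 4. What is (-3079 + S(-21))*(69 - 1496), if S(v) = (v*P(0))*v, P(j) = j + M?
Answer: 1876505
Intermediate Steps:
P(j) = 4 + j (P(j) = j + 4 = 4 + j)
S(v) = 4*v**2 (S(v) = (v*(4 + 0))*v = (v*4)*v = (4*v)*v = 4*v**2)
(-3079 + S(-21))*(69 - 1496) = (-3079 + 4*(-21)**2)*(69 - 1496) = (-3079 + 4*441)*(-1427) = (-3079 + 1764)*(-1427) = -1315*(-1427) = 1876505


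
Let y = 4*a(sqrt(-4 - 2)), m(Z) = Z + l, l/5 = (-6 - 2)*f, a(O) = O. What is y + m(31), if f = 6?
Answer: -209 + 4*I*sqrt(6) ≈ -209.0 + 9.798*I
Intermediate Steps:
l = -240 (l = 5*((-6 - 2)*6) = 5*(-8*6) = 5*(-48) = -240)
m(Z) = -240 + Z (m(Z) = Z - 240 = -240 + Z)
y = 4*I*sqrt(6) (y = 4*sqrt(-4 - 2) = 4*sqrt(-6) = 4*(I*sqrt(6)) = 4*I*sqrt(6) ≈ 9.798*I)
y + m(31) = 4*I*sqrt(6) + (-240 + 31) = 4*I*sqrt(6) - 209 = -209 + 4*I*sqrt(6)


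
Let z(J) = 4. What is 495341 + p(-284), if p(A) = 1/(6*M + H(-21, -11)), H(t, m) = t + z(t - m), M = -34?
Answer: 109470360/221 ≈ 4.9534e+5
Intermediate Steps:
H(t, m) = 4 + t (H(t, m) = t + 4 = 4 + t)
p(A) = -1/221 (p(A) = 1/(6*(-34) + (4 - 21)) = 1/(-204 - 17) = 1/(-221) = -1/221)
495341 + p(-284) = 495341 - 1/221 = 109470360/221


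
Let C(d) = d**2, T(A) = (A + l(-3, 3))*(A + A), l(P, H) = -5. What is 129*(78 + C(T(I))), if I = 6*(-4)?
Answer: 249968718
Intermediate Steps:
I = -24
T(A) = 2*A*(-5 + A) (T(A) = (A - 5)*(A + A) = (-5 + A)*(2*A) = 2*A*(-5 + A))
129*(78 + C(T(I))) = 129*(78 + (2*(-24)*(-5 - 24))**2) = 129*(78 + (2*(-24)*(-29))**2) = 129*(78 + 1392**2) = 129*(78 + 1937664) = 129*1937742 = 249968718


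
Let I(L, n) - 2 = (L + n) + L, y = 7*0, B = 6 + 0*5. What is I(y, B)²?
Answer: 64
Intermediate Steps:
B = 6 (B = 6 + 0 = 6)
y = 0
I(L, n) = 2 + n + 2*L (I(L, n) = 2 + ((L + n) + L) = 2 + (n + 2*L) = 2 + n + 2*L)
I(y, B)² = (2 + 6 + 2*0)² = (2 + 6 + 0)² = 8² = 64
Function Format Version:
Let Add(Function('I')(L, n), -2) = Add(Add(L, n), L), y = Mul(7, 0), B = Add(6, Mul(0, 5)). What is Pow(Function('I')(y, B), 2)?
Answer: 64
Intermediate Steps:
B = 6 (B = Add(6, 0) = 6)
y = 0
Function('I')(L, n) = Add(2, n, Mul(2, L)) (Function('I')(L, n) = Add(2, Add(Add(L, n), L)) = Add(2, Add(n, Mul(2, L))) = Add(2, n, Mul(2, L)))
Pow(Function('I')(y, B), 2) = Pow(Add(2, 6, Mul(2, 0)), 2) = Pow(Add(2, 6, 0), 2) = Pow(8, 2) = 64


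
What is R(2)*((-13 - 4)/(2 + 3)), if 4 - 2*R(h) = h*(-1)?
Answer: -51/5 ≈ -10.200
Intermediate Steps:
R(h) = 2 + h/2 (R(h) = 2 - h*(-1)/2 = 2 - (-1)*h/2 = 2 + h/2)
R(2)*((-13 - 4)/(2 + 3)) = (2 + (½)*2)*((-13 - 4)/(2 + 3)) = (2 + 1)*(-17/5) = 3*(-17*⅕) = 3*(-17/5) = -51/5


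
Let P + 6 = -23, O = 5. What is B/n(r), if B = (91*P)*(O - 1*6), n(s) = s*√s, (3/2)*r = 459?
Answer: 2639*√34/31212 ≈ 0.49301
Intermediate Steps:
r = 306 (r = (⅔)*459 = 306)
P = -29 (P = -6 - 23 = -29)
n(s) = s^(3/2)
B = 2639 (B = (91*(-29))*(5 - 1*6) = -2639*(5 - 6) = -2639*(-1) = 2639)
B/n(r) = 2639/(306^(3/2)) = 2639/((918*√34)) = 2639*(√34/31212) = 2639*√34/31212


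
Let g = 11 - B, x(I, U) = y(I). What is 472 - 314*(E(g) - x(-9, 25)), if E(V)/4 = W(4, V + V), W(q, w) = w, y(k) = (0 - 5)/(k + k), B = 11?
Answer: 5033/9 ≈ 559.22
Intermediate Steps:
y(k) = -5/(2*k) (y(k) = -5*1/(2*k) = -5/(2*k))
x(I, U) = -5/(2*I)
g = 0 (g = 11 - 1*11 = 11 - 11 = 0)
E(V) = 8*V (E(V) = 4*(V + V) = 4*(2*V) = 8*V)
472 - 314*(E(g) - x(-9, 25)) = 472 - 314*(8*0 - (-5)/(2*(-9))) = 472 - 314*(0 - (-5)*(-1)/(2*9)) = 472 - 314*(0 - 1*5/18) = 472 - 314*(0 - 5/18) = 472 - 314*(-5/18) = 472 + 785/9 = 5033/9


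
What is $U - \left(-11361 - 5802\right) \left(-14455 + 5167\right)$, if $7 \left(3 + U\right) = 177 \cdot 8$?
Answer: $- \frac{1115868213}{7} \approx -1.5941 \cdot 10^{8}$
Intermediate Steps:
$U = \frac{1395}{7}$ ($U = -3 + \frac{177 \cdot 8}{7} = -3 + \frac{1}{7} \cdot 1416 = -3 + \frac{1416}{7} = \frac{1395}{7} \approx 199.29$)
$U - \left(-11361 - 5802\right) \left(-14455 + 5167\right) = \frac{1395}{7} - \left(-11361 - 5802\right) \left(-14455 + 5167\right) = \frac{1395}{7} - \left(-17163\right) \left(-9288\right) = \frac{1395}{7} - 159409944 = - \frac{1115868213}{7}$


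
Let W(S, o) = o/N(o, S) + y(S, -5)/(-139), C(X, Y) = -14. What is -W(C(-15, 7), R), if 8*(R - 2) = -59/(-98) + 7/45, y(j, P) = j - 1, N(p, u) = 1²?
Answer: -10801439/4903920 ≈ -2.2026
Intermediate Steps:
N(p, u) = 1
y(j, P) = -1 + j
R = 73901/35280 (R = 2 + (-59/(-98) + 7/45)/8 = 2 + (-59*(-1/98) + 7*(1/45))/8 = 2 + (59/98 + 7/45)/8 = 2 + (⅛)*(3341/4410) = 2 + 3341/35280 = 73901/35280 ≈ 2.0947)
W(S, o) = 1/139 + o - S/139 (W(S, o) = o/1 + (-1 + S)/(-139) = o*1 + (-1 + S)*(-1/139) = o + (1/139 - S/139) = 1/139 + o - S/139)
-W(C(-15, 7), R) = -(1/139 + 73901/35280 - 1/139*(-14)) = -(1/139 + 73901/35280 + 14/139) = -1*10801439/4903920 = -10801439/4903920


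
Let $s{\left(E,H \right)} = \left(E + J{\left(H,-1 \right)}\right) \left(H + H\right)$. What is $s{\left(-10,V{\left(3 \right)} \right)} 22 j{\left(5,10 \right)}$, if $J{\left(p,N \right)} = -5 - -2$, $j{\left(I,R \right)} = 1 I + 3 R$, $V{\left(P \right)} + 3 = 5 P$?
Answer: $-240240$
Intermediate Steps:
$V{\left(P \right)} = -3 + 5 P$
$j{\left(I,R \right)} = I + 3 R$
$J{\left(p,N \right)} = -3$ ($J{\left(p,N \right)} = -5 + 2 = -3$)
$s{\left(E,H \right)} = 2 H \left(-3 + E\right)$ ($s{\left(E,H \right)} = \left(E - 3\right) \left(H + H\right) = \left(-3 + E\right) 2 H = 2 H \left(-3 + E\right)$)
$s{\left(-10,V{\left(3 \right)} \right)} 22 j{\left(5,10 \right)} = 2 \left(-3 + 5 \cdot 3\right) \left(-3 - 10\right) 22 \left(5 + 3 \cdot 10\right) = 2 \left(-3 + 15\right) \left(-13\right) 22 \left(5 + 30\right) = 2 \cdot 12 \left(-13\right) 22 \cdot 35 = \left(-312\right) 22 \cdot 35 = \left(-6864\right) 35 = -240240$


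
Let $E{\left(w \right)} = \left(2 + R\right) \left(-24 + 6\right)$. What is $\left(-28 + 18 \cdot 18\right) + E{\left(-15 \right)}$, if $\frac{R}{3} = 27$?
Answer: $-1198$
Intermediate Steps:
$R = 81$ ($R = 3 \cdot 27 = 81$)
$E{\left(w \right)} = -1494$ ($E{\left(w \right)} = \left(2 + 81\right) \left(-24 + 6\right) = 83 \left(-18\right) = -1494$)
$\left(-28 + 18 \cdot 18\right) + E{\left(-15 \right)} = \left(-28 + 18 \cdot 18\right) - 1494 = \left(-28 + 324\right) - 1494 = 296 - 1494 = -1198$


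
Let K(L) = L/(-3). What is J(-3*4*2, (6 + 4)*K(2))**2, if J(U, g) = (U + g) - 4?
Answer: 10816/9 ≈ 1201.8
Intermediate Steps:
K(L) = -L/3 (K(L) = L*(-1/3) = -L/3)
J(U, g) = -4 + U + g
J(-3*4*2, (6 + 4)*K(2))**2 = (-4 - 3*4*2 + (6 + 4)*(-1/3*2))**2 = (-4 - 12*2 + 10*(-2/3))**2 = (-4 - 24 - 20/3)**2 = (-104/3)**2 = 10816/9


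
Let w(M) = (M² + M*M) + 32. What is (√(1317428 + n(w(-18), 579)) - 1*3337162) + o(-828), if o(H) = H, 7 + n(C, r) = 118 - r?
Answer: -3337990 + 4*√82310 ≈ -3.3368e+6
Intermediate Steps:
w(M) = 32 + 2*M² (w(M) = (M² + M²) + 32 = 2*M² + 32 = 32 + 2*M²)
n(C, r) = 111 - r (n(C, r) = -7 + (118 - r) = 111 - r)
(√(1317428 + n(w(-18), 579)) - 1*3337162) + o(-828) = (√(1317428 + (111 - 1*579)) - 1*3337162) - 828 = (√(1317428 + (111 - 579)) - 3337162) - 828 = (√(1317428 - 468) - 3337162) - 828 = (√1316960 - 3337162) - 828 = (4*√82310 - 3337162) - 828 = (-3337162 + 4*√82310) - 828 = -3337990 + 4*√82310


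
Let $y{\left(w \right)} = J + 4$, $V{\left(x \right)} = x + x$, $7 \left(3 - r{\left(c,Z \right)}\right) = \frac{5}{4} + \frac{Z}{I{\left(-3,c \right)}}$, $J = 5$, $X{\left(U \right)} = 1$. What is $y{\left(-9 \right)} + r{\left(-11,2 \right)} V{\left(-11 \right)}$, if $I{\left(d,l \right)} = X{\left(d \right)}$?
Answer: $- \frac{655}{14} \approx -46.786$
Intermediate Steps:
$I{\left(d,l \right)} = 1$
$r{\left(c,Z \right)} = \frac{79}{28} - \frac{Z}{7}$ ($r{\left(c,Z \right)} = 3 - \frac{\frac{5}{4} + \frac{Z}{1}}{7} = 3 - \frac{5 \cdot \frac{1}{4} + Z 1}{7} = 3 - \frac{\frac{5}{4} + Z}{7} = 3 - \left(\frac{5}{28} + \frac{Z}{7}\right) = \frac{79}{28} - \frac{Z}{7}$)
$V{\left(x \right)} = 2 x$
$y{\left(w \right)} = 9$ ($y{\left(w \right)} = 5 + 4 = 9$)
$y{\left(-9 \right)} + r{\left(-11,2 \right)} V{\left(-11 \right)} = 9 + \left(\frac{79}{28} - \frac{2}{7}\right) 2 \left(-11\right) = 9 + \left(\frac{79}{28} - \frac{2}{7}\right) \left(-22\right) = 9 + \frac{71}{28} \left(-22\right) = 9 - \frac{781}{14} = - \frac{655}{14}$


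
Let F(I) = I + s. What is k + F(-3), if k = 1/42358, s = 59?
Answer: 2372049/42358 ≈ 56.000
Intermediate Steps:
k = 1/42358 ≈ 2.3608e-5
F(I) = 59 + I (F(I) = I + 59 = 59 + I)
k + F(-3) = 1/42358 + (59 - 3) = 1/42358 + 56 = 2372049/42358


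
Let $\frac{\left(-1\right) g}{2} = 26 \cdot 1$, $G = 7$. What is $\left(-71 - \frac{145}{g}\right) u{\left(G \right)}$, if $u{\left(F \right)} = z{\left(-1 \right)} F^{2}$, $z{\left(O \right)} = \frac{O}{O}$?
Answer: $- \frac{173803}{52} \approx -3342.4$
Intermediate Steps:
$z{\left(O \right)} = 1$
$u{\left(F \right)} = F^{2}$ ($u{\left(F \right)} = 1 F^{2} = F^{2}$)
$g = -52$ ($g = - 2 \cdot 26 \cdot 1 = \left(-2\right) 26 = -52$)
$\left(-71 - \frac{145}{g}\right) u{\left(G \right)} = \left(-71 - \frac{145}{-52}\right) 7^{2} = \left(-71 - - \frac{145}{52}\right) 49 = \left(-71 + \frac{145}{52}\right) 49 = \left(- \frac{3547}{52}\right) 49 = - \frac{173803}{52}$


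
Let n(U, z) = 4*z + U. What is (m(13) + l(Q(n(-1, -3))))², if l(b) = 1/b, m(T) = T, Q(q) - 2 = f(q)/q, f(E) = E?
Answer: 1600/9 ≈ 177.78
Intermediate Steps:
n(U, z) = U + 4*z
Q(q) = 3 (Q(q) = 2 + q/q = 2 + 1 = 3)
(m(13) + l(Q(n(-1, -3))))² = (13 + 1/3)² = (13 + ⅓)² = (40/3)² = 1600/9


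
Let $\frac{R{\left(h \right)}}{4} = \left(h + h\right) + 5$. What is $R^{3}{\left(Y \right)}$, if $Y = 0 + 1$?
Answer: $21952$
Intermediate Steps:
$Y = 1$
$R{\left(h \right)} = 20 + 8 h$ ($R{\left(h \right)} = 4 \left(\left(h + h\right) + 5\right) = 4 \left(2 h + 5\right) = 4 \left(5 + 2 h\right) = 20 + 8 h$)
$R^{3}{\left(Y \right)} = \left(20 + 8 \cdot 1\right)^{3} = \left(20 + 8\right)^{3} = 28^{3} = 21952$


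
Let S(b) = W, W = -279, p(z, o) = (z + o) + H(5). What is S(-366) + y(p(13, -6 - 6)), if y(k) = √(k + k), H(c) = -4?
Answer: -279 + I*√6 ≈ -279.0 + 2.4495*I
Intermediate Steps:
p(z, o) = -4 + o + z (p(z, o) = (z + o) - 4 = (o + z) - 4 = -4 + o + z)
S(b) = -279
y(k) = √2*√k (y(k) = √(2*k) = √2*√k)
S(-366) + y(p(13, -6 - 6)) = -279 + √2*√(-4 + (-6 - 6) + 13) = -279 + √2*√(-4 - 12 + 13) = -279 + √2*√(-3) = -279 + √2*(I*√3) = -279 + I*√6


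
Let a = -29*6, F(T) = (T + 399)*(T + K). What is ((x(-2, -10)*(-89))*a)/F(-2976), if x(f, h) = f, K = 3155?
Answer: 10324/153761 ≈ 0.067143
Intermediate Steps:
F(T) = (399 + T)*(3155 + T) (F(T) = (T + 399)*(T + 3155) = (399 + T)*(3155 + T))
a = -174
((x(-2, -10)*(-89))*a)/F(-2976) = (-2*(-89)*(-174))/(1258845 + (-2976)**2 + 3554*(-2976)) = (178*(-174))/(1258845 + 8856576 - 10576704) = -30972/(-461283) = -30972*(-1/461283) = 10324/153761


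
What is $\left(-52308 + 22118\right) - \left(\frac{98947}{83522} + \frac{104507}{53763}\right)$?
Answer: $- \frac{135579021625555}{4490393286} \approx -30193.0$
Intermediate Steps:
$\left(-52308 + 22118\right) - \left(\frac{98947}{83522} + \frac{104507}{53763}\right) = -30190 - \frac{14048321215}{4490393286} = - \frac{135579021625555}{4490393286}$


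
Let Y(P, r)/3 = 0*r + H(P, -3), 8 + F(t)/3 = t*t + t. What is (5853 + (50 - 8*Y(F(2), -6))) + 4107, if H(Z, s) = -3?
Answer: 10082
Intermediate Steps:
F(t) = -24 + 3*t + 3*t**2 (F(t) = -24 + 3*(t*t + t) = -24 + 3*(t**2 + t) = -24 + 3*(t + t**2) = -24 + (3*t + 3*t**2) = -24 + 3*t + 3*t**2)
Y(P, r) = -9 (Y(P, r) = 3*(0*r - 3) = 3*(0 - 3) = 3*(-3) = -9)
(5853 + (50 - 8*Y(F(2), -6))) + 4107 = (5853 + (50 - 8*(-9))) + 4107 = (5853 + (50 + 72)) + 4107 = (5853 + 122) + 4107 = 5975 + 4107 = 10082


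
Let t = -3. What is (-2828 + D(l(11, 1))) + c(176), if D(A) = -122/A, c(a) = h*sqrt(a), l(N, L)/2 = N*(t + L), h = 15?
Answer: -62155/22 + 60*sqrt(11) ≈ -2626.2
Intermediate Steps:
l(N, L) = 2*N*(-3 + L) (l(N, L) = 2*(N*(-3 + L)) = 2*N*(-3 + L))
c(a) = 15*sqrt(a)
(-2828 + D(l(11, 1))) + c(176) = (-2828 - 122*1/(22*(-3 + 1))) + 15*sqrt(176) = (-2828 - 122/(2*11*(-2))) + 15*(4*sqrt(11)) = (-2828 - 122/(-44)) + 60*sqrt(11) = (-2828 - 122*(-1/44)) + 60*sqrt(11) = (-2828 + 61/22) + 60*sqrt(11) = -62155/22 + 60*sqrt(11)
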